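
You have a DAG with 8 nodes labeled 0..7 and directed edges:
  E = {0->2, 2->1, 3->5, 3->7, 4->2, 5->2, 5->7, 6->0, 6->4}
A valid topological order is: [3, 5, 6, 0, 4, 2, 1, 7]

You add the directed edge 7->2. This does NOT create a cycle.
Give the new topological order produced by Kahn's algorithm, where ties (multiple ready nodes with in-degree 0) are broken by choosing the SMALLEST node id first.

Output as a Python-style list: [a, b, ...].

Answer: [3, 5, 6, 0, 4, 7, 2, 1]

Derivation:
Old toposort: [3, 5, 6, 0, 4, 2, 1, 7]
Added edge: 7->2
Position of 7 (7) > position of 2 (5). Must reorder: 7 must now come before 2.
Run Kahn's algorithm (break ties by smallest node id):
  initial in-degrees: [1, 1, 4, 0, 1, 1, 0, 2]
  ready (indeg=0): [3, 6]
  pop 3: indeg[5]->0; indeg[7]->1 | ready=[5, 6] | order so far=[3]
  pop 5: indeg[2]->3; indeg[7]->0 | ready=[6, 7] | order so far=[3, 5]
  pop 6: indeg[0]->0; indeg[4]->0 | ready=[0, 4, 7] | order so far=[3, 5, 6]
  pop 0: indeg[2]->2 | ready=[4, 7] | order so far=[3, 5, 6, 0]
  pop 4: indeg[2]->1 | ready=[7] | order so far=[3, 5, 6, 0, 4]
  pop 7: indeg[2]->0 | ready=[2] | order so far=[3, 5, 6, 0, 4, 7]
  pop 2: indeg[1]->0 | ready=[1] | order so far=[3, 5, 6, 0, 4, 7, 2]
  pop 1: no out-edges | ready=[] | order so far=[3, 5, 6, 0, 4, 7, 2, 1]
  Result: [3, 5, 6, 0, 4, 7, 2, 1]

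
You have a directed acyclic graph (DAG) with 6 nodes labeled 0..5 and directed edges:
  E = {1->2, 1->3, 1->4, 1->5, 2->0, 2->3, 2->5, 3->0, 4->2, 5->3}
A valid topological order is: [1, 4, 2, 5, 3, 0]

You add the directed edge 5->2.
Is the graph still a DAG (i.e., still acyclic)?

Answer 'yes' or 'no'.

Answer: no

Derivation:
Given toposort: [1, 4, 2, 5, 3, 0]
Position of 5: index 3; position of 2: index 2
New edge 5->2: backward (u after v in old order)
Backward edge: old toposort is now invalid. Check if this creates a cycle.
Does 2 already reach 5? Reachable from 2: [0, 2, 3, 5]. YES -> cycle!
Still a DAG? no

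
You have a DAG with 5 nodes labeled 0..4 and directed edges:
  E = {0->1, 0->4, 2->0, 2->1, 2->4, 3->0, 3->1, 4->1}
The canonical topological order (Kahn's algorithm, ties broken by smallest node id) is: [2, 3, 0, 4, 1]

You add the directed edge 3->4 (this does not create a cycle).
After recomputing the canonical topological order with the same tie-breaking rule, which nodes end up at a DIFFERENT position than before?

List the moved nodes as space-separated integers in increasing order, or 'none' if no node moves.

Old toposort: [2, 3, 0, 4, 1]
Added edge 3->4
Recompute Kahn (smallest-id tiebreak):
  initial in-degrees: [2, 4, 0, 0, 3]
  ready (indeg=0): [2, 3]
  pop 2: indeg[0]->1; indeg[1]->3; indeg[4]->2 | ready=[3] | order so far=[2]
  pop 3: indeg[0]->0; indeg[1]->2; indeg[4]->1 | ready=[0] | order so far=[2, 3]
  pop 0: indeg[1]->1; indeg[4]->0 | ready=[4] | order so far=[2, 3, 0]
  pop 4: indeg[1]->0 | ready=[1] | order so far=[2, 3, 0, 4]
  pop 1: no out-edges | ready=[] | order so far=[2, 3, 0, 4, 1]
New canonical toposort: [2, 3, 0, 4, 1]
Compare positions:
  Node 0: index 2 -> 2 (same)
  Node 1: index 4 -> 4 (same)
  Node 2: index 0 -> 0 (same)
  Node 3: index 1 -> 1 (same)
  Node 4: index 3 -> 3 (same)
Nodes that changed position: none

Answer: none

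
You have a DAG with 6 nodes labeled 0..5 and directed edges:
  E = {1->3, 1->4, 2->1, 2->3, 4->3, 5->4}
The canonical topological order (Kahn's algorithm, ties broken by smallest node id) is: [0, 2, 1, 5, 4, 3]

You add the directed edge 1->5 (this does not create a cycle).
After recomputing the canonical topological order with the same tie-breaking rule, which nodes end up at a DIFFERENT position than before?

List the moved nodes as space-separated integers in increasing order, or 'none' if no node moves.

Answer: none

Derivation:
Old toposort: [0, 2, 1, 5, 4, 3]
Added edge 1->5
Recompute Kahn (smallest-id tiebreak):
  initial in-degrees: [0, 1, 0, 3, 2, 1]
  ready (indeg=0): [0, 2]
  pop 0: no out-edges | ready=[2] | order so far=[0]
  pop 2: indeg[1]->0; indeg[3]->2 | ready=[1] | order so far=[0, 2]
  pop 1: indeg[3]->1; indeg[4]->1; indeg[5]->0 | ready=[5] | order so far=[0, 2, 1]
  pop 5: indeg[4]->0 | ready=[4] | order so far=[0, 2, 1, 5]
  pop 4: indeg[3]->0 | ready=[3] | order so far=[0, 2, 1, 5, 4]
  pop 3: no out-edges | ready=[] | order so far=[0, 2, 1, 5, 4, 3]
New canonical toposort: [0, 2, 1, 5, 4, 3]
Compare positions:
  Node 0: index 0 -> 0 (same)
  Node 1: index 2 -> 2 (same)
  Node 2: index 1 -> 1 (same)
  Node 3: index 5 -> 5 (same)
  Node 4: index 4 -> 4 (same)
  Node 5: index 3 -> 3 (same)
Nodes that changed position: none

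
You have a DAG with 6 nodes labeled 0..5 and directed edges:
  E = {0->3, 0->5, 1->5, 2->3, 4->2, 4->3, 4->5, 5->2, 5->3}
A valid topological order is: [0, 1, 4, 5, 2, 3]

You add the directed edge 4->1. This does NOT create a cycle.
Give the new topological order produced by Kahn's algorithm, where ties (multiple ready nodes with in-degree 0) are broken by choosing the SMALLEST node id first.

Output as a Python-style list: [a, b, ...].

Old toposort: [0, 1, 4, 5, 2, 3]
Added edge: 4->1
Position of 4 (2) > position of 1 (1). Must reorder: 4 must now come before 1.
Run Kahn's algorithm (break ties by smallest node id):
  initial in-degrees: [0, 1, 2, 4, 0, 3]
  ready (indeg=0): [0, 4]
  pop 0: indeg[3]->3; indeg[5]->2 | ready=[4] | order so far=[0]
  pop 4: indeg[1]->0; indeg[2]->1; indeg[3]->2; indeg[5]->1 | ready=[1] | order so far=[0, 4]
  pop 1: indeg[5]->0 | ready=[5] | order so far=[0, 4, 1]
  pop 5: indeg[2]->0; indeg[3]->1 | ready=[2] | order so far=[0, 4, 1, 5]
  pop 2: indeg[3]->0 | ready=[3] | order so far=[0, 4, 1, 5, 2]
  pop 3: no out-edges | ready=[] | order so far=[0, 4, 1, 5, 2, 3]
  Result: [0, 4, 1, 5, 2, 3]

Answer: [0, 4, 1, 5, 2, 3]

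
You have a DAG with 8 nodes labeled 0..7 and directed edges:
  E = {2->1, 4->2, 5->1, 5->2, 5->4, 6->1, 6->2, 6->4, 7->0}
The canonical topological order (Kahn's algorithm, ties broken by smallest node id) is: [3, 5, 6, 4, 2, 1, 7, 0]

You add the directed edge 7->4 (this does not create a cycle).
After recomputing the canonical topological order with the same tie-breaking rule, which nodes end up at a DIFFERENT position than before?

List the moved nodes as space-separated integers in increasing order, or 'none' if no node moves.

Answer: 0 1 2 4 7

Derivation:
Old toposort: [3, 5, 6, 4, 2, 1, 7, 0]
Added edge 7->4
Recompute Kahn (smallest-id tiebreak):
  initial in-degrees: [1, 3, 3, 0, 3, 0, 0, 0]
  ready (indeg=0): [3, 5, 6, 7]
  pop 3: no out-edges | ready=[5, 6, 7] | order so far=[3]
  pop 5: indeg[1]->2; indeg[2]->2; indeg[4]->2 | ready=[6, 7] | order so far=[3, 5]
  pop 6: indeg[1]->1; indeg[2]->1; indeg[4]->1 | ready=[7] | order so far=[3, 5, 6]
  pop 7: indeg[0]->0; indeg[4]->0 | ready=[0, 4] | order so far=[3, 5, 6, 7]
  pop 0: no out-edges | ready=[4] | order so far=[3, 5, 6, 7, 0]
  pop 4: indeg[2]->0 | ready=[2] | order so far=[3, 5, 6, 7, 0, 4]
  pop 2: indeg[1]->0 | ready=[1] | order so far=[3, 5, 6, 7, 0, 4, 2]
  pop 1: no out-edges | ready=[] | order so far=[3, 5, 6, 7, 0, 4, 2, 1]
New canonical toposort: [3, 5, 6, 7, 0, 4, 2, 1]
Compare positions:
  Node 0: index 7 -> 4 (moved)
  Node 1: index 5 -> 7 (moved)
  Node 2: index 4 -> 6 (moved)
  Node 3: index 0 -> 0 (same)
  Node 4: index 3 -> 5 (moved)
  Node 5: index 1 -> 1 (same)
  Node 6: index 2 -> 2 (same)
  Node 7: index 6 -> 3 (moved)
Nodes that changed position: 0 1 2 4 7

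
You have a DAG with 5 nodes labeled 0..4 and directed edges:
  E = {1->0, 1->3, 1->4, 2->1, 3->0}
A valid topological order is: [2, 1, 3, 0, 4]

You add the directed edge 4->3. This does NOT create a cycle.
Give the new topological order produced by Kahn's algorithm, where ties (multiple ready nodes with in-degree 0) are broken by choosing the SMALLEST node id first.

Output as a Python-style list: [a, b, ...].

Answer: [2, 1, 4, 3, 0]

Derivation:
Old toposort: [2, 1, 3, 0, 4]
Added edge: 4->3
Position of 4 (4) > position of 3 (2). Must reorder: 4 must now come before 3.
Run Kahn's algorithm (break ties by smallest node id):
  initial in-degrees: [2, 1, 0, 2, 1]
  ready (indeg=0): [2]
  pop 2: indeg[1]->0 | ready=[1] | order so far=[2]
  pop 1: indeg[0]->1; indeg[3]->1; indeg[4]->0 | ready=[4] | order so far=[2, 1]
  pop 4: indeg[3]->0 | ready=[3] | order so far=[2, 1, 4]
  pop 3: indeg[0]->0 | ready=[0] | order so far=[2, 1, 4, 3]
  pop 0: no out-edges | ready=[] | order so far=[2, 1, 4, 3, 0]
  Result: [2, 1, 4, 3, 0]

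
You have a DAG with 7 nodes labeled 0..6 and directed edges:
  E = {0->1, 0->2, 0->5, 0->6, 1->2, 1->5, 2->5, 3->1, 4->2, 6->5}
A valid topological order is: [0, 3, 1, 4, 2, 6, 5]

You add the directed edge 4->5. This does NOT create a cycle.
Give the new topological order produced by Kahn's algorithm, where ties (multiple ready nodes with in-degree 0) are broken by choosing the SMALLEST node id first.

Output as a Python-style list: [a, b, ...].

Old toposort: [0, 3, 1, 4, 2, 6, 5]
Added edge: 4->5
Position of 4 (3) < position of 5 (6). Old order still valid.
Run Kahn's algorithm (break ties by smallest node id):
  initial in-degrees: [0, 2, 3, 0, 0, 5, 1]
  ready (indeg=0): [0, 3, 4]
  pop 0: indeg[1]->1; indeg[2]->2; indeg[5]->4; indeg[6]->0 | ready=[3, 4, 6] | order so far=[0]
  pop 3: indeg[1]->0 | ready=[1, 4, 6] | order so far=[0, 3]
  pop 1: indeg[2]->1; indeg[5]->3 | ready=[4, 6] | order so far=[0, 3, 1]
  pop 4: indeg[2]->0; indeg[5]->2 | ready=[2, 6] | order so far=[0, 3, 1, 4]
  pop 2: indeg[5]->1 | ready=[6] | order so far=[0, 3, 1, 4, 2]
  pop 6: indeg[5]->0 | ready=[5] | order so far=[0, 3, 1, 4, 2, 6]
  pop 5: no out-edges | ready=[] | order so far=[0, 3, 1, 4, 2, 6, 5]
  Result: [0, 3, 1, 4, 2, 6, 5]

Answer: [0, 3, 1, 4, 2, 6, 5]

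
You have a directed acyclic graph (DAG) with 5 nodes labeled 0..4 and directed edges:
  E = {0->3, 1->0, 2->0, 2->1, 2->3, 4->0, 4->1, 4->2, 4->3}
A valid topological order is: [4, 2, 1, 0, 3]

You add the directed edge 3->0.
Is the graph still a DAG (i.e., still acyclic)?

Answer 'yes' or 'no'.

Given toposort: [4, 2, 1, 0, 3]
Position of 3: index 4; position of 0: index 3
New edge 3->0: backward (u after v in old order)
Backward edge: old toposort is now invalid. Check if this creates a cycle.
Does 0 already reach 3? Reachable from 0: [0, 3]. YES -> cycle!
Still a DAG? no

Answer: no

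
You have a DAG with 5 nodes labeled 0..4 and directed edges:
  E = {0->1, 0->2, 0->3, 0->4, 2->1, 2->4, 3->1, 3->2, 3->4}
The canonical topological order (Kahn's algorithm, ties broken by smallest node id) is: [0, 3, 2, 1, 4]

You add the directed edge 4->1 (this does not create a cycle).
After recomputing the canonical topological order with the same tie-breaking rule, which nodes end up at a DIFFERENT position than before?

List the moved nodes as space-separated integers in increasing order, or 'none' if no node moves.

Old toposort: [0, 3, 2, 1, 4]
Added edge 4->1
Recompute Kahn (smallest-id tiebreak):
  initial in-degrees: [0, 4, 2, 1, 3]
  ready (indeg=0): [0]
  pop 0: indeg[1]->3; indeg[2]->1; indeg[3]->0; indeg[4]->2 | ready=[3] | order so far=[0]
  pop 3: indeg[1]->2; indeg[2]->0; indeg[4]->1 | ready=[2] | order so far=[0, 3]
  pop 2: indeg[1]->1; indeg[4]->0 | ready=[4] | order so far=[0, 3, 2]
  pop 4: indeg[1]->0 | ready=[1] | order so far=[0, 3, 2, 4]
  pop 1: no out-edges | ready=[] | order so far=[0, 3, 2, 4, 1]
New canonical toposort: [0, 3, 2, 4, 1]
Compare positions:
  Node 0: index 0 -> 0 (same)
  Node 1: index 3 -> 4 (moved)
  Node 2: index 2 -> 2 (same)
  Node 3: index 1 -> 1 (same)
  Node 4: index 4 -> 3 (moved)
Nodes that changed position: 1 4

Answer: 1 4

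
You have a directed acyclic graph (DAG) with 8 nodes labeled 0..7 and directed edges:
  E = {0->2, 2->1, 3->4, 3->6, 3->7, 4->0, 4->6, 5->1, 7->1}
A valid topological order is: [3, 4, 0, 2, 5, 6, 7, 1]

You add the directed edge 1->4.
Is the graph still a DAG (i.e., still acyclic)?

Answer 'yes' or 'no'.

Answer: no

Derivation:
Given toposort: [3, 4, 0, 2, 5, 6, 7, 1]
Position of 1: index 7; position of 4: index 1
New edge 1->4: backward (u after v in old order)
Backward edge: old toposort is now invalid. Check if this creates a cycle.
Does 4 already reach 1? Reachable from 4: [0, 1, 2, 4, 6]. YES -> cycle!
Still a DAG? no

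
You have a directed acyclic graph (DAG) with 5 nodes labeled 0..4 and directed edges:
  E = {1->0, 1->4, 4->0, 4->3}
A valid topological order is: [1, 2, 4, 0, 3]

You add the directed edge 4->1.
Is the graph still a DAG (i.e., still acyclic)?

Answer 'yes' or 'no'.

Answer: no

Derivation:
Given toposort: [1, 2, 4, 0, 3]
Position of 4: index 2; position of 1: index 0
New edge 4->1: backward (u after v in old order)
Backward edge: old toposort is now invalid. Check if this creates a cycle.
Does 1 already reach 4? Reachable from 1: [0, 1, 3, 4]. YES -> cycle!
Still a DAG? no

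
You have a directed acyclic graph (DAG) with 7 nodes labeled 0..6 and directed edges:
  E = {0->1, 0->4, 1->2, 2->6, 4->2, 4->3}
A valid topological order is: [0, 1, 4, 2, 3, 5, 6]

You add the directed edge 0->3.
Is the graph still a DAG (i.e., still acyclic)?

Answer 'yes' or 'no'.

Given toposort: [0, 1, 4, 2, 3, 5, 6]
Position of 0: index 0; position of 3: index 4
New edge 0->3: forward
Forward edge: respects the existing order. Still a DAG, same toposort still valid.
Still a DAG? yes

Answer: yes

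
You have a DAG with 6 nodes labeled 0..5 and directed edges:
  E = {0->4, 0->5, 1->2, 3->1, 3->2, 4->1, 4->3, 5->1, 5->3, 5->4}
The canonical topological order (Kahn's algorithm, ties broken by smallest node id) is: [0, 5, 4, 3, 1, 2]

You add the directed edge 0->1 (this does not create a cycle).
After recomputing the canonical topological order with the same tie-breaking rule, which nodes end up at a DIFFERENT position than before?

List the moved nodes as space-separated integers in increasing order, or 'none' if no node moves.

Answer: none

Derivation:
Old toposort: [0, 5, 4, 3, 1, 2]
Added edge 0->1
Recompute Kahn (smallest-id tiebreak):
  initial in-degrees: [0, 4, 2, 2, 2, 1]
  ready (indeg=0): [0]
  pop 0: indeg[1]->3; indeg[4]->1; indeg[5]->0 | ready=[5] | order so far=[0]
  pop 5: indeg[1]->2; indeg[3]->1; indeg[4]->0 | ready=[4] | order so far=[0, 5]
  pop 4: indeg[1]->1; indeg[3]->0 | ready=[3] | order so far=[0, 5, 4]
  pop 3: indeg[1]->0; indeg[2]->1 | ready=[1] | order so far=[0, 5, 4, 3]
  pop 1: indeg[2]->0 | ready=[2] | order so far=[0, 5, 4, 3, 1]
  pop 2: no out-edges | ready=[] | order so far=[0, 5, 4, 3, 1, 2]
New canonical toposort: [0, 5, 4, 3, 1, 2]
Compare positions:
  Node 0: index 0 -> 0 (same)
  Node 1: index 4 -> 4 (same)
  Node 2: index 5 -> 5 (same)
  Node 3: index 3 -> 3 (same)
  Node 4: index 2 -> 2 (same)
  Node 5: index 1 -> 1 (same)
Nodes that changed position: none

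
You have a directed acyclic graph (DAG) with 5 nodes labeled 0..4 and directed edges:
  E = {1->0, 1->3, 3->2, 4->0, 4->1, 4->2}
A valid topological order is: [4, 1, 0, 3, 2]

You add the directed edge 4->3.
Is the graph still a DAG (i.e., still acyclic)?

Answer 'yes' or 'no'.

Given toposort: [4, 1, 0, 3, 2]
Position of 4: index 0; position of 3: index 3
New edge 4->3: forward
Forward edge: respects the existing order. Still a DAG, same toposort still valid.
Still a DAG? yes

Answer: yes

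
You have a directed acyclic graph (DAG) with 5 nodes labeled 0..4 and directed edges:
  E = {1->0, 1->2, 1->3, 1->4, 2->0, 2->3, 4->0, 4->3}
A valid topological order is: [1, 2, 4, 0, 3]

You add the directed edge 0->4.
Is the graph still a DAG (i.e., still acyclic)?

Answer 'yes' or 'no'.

Given toposort: [1, 2, 4, 0, 3]
Position of 0: index 3; position of 4: index 2
New edge 0->4: backward (u after v in old order)
Backward edge: old toposort is now invalid. Check if this creates a cycle.
Does 4 already reach 0? Reachable from 4: [0, 3, 4]. YES -> cycle!
Still a DAG? no

Answer: no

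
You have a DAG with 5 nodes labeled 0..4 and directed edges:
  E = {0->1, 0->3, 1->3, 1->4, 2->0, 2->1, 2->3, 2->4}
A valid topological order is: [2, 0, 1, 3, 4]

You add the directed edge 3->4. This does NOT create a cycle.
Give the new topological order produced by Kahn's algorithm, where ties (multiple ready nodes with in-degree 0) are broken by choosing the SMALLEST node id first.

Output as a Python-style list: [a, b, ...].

Old toposort: [2, 0, 1, 3, 4]
Added edge: 3->4
Position of 3 (3) < position of 4 (4). Old order still valid.
Run Kahn's algorithm (break ties by smallest node id):
  initial in-degrees: [1, 2, 0, 3, 3]
  ready (indeg=0): [2]
  pop 2: indeg[0]->0; indeg[1]->1; indeg[3]->2; indeg[4]->2 | ready=[0] | order so far=[2]
  pop 0: indeg[1]->0; indeg[3]->1 | ready=[1] | order so far=[2, 0]
  pop 1: indeg[3]->0; indeg[4]->1 | ready=[3] | order so far=[2, 0, 1]
  pop 3: indeg[4]->0 | ready=[4] | order so far=[2, 0, 1, 3]
  pop 4: no out-edges | ready=[] | order so far=[2, 0, 1, 3, 4]
  Result: [2, 0, 1, 3, 4]

Answer: [2, 0, 1, 3, 4]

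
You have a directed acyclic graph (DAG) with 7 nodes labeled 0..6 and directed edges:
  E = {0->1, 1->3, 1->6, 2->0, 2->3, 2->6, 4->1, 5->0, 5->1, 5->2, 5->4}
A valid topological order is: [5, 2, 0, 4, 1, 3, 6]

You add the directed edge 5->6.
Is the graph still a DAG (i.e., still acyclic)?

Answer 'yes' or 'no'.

Answer: yes

Derivation:
Given toposort: [5, 2, 0, 4, 1, 3, 6]
Position of 5: index 0; position of 6: index 6
New edge 5->6: forward
Forward edge: respects the existing order. Still a DAG, same toposort still valid.
Still a DAG? yes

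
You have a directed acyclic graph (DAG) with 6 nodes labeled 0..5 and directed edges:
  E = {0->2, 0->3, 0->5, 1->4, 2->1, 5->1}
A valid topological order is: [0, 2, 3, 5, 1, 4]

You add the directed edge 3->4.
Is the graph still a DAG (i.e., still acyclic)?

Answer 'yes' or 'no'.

Answer: yes

Derivation:
Given toposort: [0, 2, 3, 5, 1, 4]
Position of 3: index 2; position of 4: index 5
New edge 3->4: forward
Forward edge: respects the existing order. Still a DAG, same toposort still valid.
Still a DAG? yes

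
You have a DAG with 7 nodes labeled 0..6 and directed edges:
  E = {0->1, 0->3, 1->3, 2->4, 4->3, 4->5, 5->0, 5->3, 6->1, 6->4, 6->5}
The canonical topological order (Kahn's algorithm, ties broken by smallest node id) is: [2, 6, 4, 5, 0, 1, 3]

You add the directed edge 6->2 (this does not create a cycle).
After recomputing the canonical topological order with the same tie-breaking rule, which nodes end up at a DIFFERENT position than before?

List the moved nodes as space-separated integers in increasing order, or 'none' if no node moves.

Old toposort: [2, 6, 4, 5, 0, 1, 3]
Added edge 6->2
Recompute Kahn (smallest-id tiebreak):
  initial in-degrees: [1, 2, 1, 4, 2, 2, 0]
  ready (indeg=0): [6]
  pop 6: indeg[1]->1; indeg[2]->0; indeg[4]->1; indeg[5]->1 | ready=[2] | order so far=[6]
  pop 2: indeg[4]->0 | ready=[4] | order so far=[6, 2]
  pop 4: indeg[3]->3; indeg[5]->0 | ready=[5] | order so far=[6, 2, 4]
  pop 5: indeg[0]->0; indeg[3]->2 | ready=[0] | order so far=[6, 2, 4, 5]
  pop 0: indeg[1]->0; indeg[3]->1 | ready=[1] | order so far=[6, 2, 4, 5, 0]
  pop 1: indeg[3]->0 | ready=[3] | order so far=[6, 2, 4, 5, 0, 1]
  pop 3: no out-edges | ready=[] | order so far=[6, 2, 4, 5, 0, 1, 3]
New canonical toposort: [6, 2, 4, 5, 0, 1, 3]
Compare positions:
  Node 0: index 4 -> 4 (same)
  Node 1: index 5 -> 5 (same)
  Node 2: index 0 -> 1 (moved)
  Node 3: index 6 -> 6 (same)
  Node 4: index 2 -> 2 (same)
  Node 5: index 3 -> 3 (same)
  Node 6: index 1 -> 0 (moved)
Nodes that changed position: 2 6

Answer: 2 6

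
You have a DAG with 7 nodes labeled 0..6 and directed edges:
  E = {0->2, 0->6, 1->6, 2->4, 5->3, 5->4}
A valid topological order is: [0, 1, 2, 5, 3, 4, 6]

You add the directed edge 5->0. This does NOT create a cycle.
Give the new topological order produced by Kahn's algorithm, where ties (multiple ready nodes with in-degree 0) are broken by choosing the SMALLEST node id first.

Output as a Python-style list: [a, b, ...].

Answer: [1, 5, 0, 2, 3, 4, 6]

Derivation:
Old toposort: [0, 1, 2, 5, 3, 4, 6]
Added edge: 5->0
Position of 5 (3) > position of 0 (0). Must reorder: 5 must now come before 0.
Run Kahn's algorithm (break ties by smallest node id):
  initial in-degrees: [1, 0, 1, 1, 2, 0, 2]
  ready (indeg=0): [1, 5]
  pop 1: indeg[6]->1 | ready=[5] | order so far=[1]
  pop 5: indeg[0]->0; indeg[3]->0; indeg[4]->1 | ready=[0, 3] | order so far=[1, 5]
  pop 0: indeg[2]->0; indeg[6]->0 | ready=[2, 3, 6] | order so far=[1, 5, 0]
  pop 2: indeg[4]->0 | ready=[3, 4, 6] | order so far=[1, 5, 0, 2]
  pop 3: no out-edges | ready=[4, 6] | order so far=[1, 5, 0, 2, 3]
  pop 4: no out-edges | ready=[6] | order so far=[1, 5, 0, 2, 3, 4]
  pop 6: no out-edges | ready=[] | order so far=[1, 5, 0, 2, 3, 4, 6]
  Result: [1, 5, 0, 2, 3, 4, 6]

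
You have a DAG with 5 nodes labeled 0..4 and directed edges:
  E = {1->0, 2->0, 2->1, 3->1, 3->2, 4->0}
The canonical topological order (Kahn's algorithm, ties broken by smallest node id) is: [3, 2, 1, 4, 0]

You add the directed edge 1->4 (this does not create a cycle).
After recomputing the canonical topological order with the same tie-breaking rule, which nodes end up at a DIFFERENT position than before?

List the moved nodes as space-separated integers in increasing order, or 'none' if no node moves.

Old toposort: [3, 2, 1, 4, 0]
Added edge 1->4
Recompute Kahn (smallest-id tiebreak):
  initial in-degrees: [3, 2, 1, 0, 1]
  ready (indeg=0): [3]
  pop 3: indeg[1]->1; indeg[2]->0 | ready=[2] | order so far=[3]
  pop 2: indeg[0]->2; indeg[1]->0 | ready=[1] | order so far=[3, 2]
  pop 1: indeg[0]->1; indeg[4]->0 | ready=[4] | order so far=[3, 2, 1]
  pop 4: indeg[0]->0 | ready=[0] | order so far=[3, 2, 1, 4]
  pop 0: no out-edges | ready=[] | order so far=[3, 2, 1, 4, 0]
New canonical toposort: [3, 2, 1, 4, 0]
Compare positions:
  Node 0: index 4 -> 4 (same)
  Node 1: index 2 -> 2 (same)
  Node 2: index 1 -> 1 (same)
  Node 3: index 0 -> 0 (same)
  Node 4: index 3 -> 3 (same)
Nodes that changed position: none

Answer: none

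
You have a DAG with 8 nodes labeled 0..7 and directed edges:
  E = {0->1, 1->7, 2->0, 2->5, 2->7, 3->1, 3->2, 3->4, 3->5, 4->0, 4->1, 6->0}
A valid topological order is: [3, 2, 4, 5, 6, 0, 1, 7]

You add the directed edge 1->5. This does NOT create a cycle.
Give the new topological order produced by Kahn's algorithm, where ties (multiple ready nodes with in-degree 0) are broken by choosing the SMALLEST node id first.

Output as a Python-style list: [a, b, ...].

Old toposort: [3, 2, 4, 5, 6, 0, 1, 7]
Added edge: 1->5
Position of 1 (6) > position of 5 (3). Must reorder: 1 must now come before 5.
Run Kahn's algorithm (break ties by smallest node id):
  initial in-degrees: [3, 3, 1, 0, 1, 3, 0, 2]
  ready (indeg=0): [3, 6]
  pop 3: indeg[1]->2; indeg[2]->0; indeg[4]->0; indeg[5]->2 | ready=[2, 4, 6] | order so far=[3]
  pop 2: indeg[0]->2; indeg[5]->1; indeg[7]->1 | ready=[4, 6] | order so far=[3, 2]
  pop 4: indeg[0]->1; indeg[1]->1 | ready=[6] | order so far=[3, 2, 4]
  pop 6: indeg[0]->0 | ready=[0] | order so far=[3, 2, 4, 6]
  pop 0: indeg[1]->0 | ready=[1] | order so far=[3, 2, 4, 6, 0]
  pop 1: indeg[5]->0; indeg[7]->0 | ready=[5, 7] | order so far=[3, 2, 4, 6, 0, 1]
  pop 5: no out-edges | ready=[7] | order so far=[3, 2, 4, 6, 0, 1, 5]
  pop 7: no out-edges | ready=[] | order so far=[3, 2, 4, 6, 0, 1, 5, 7]
  Result: [3, 2, 4, 6, 0, 1, 5, 7]

Answer: [3, 2, 4, 6, 0, 1, 5, 7]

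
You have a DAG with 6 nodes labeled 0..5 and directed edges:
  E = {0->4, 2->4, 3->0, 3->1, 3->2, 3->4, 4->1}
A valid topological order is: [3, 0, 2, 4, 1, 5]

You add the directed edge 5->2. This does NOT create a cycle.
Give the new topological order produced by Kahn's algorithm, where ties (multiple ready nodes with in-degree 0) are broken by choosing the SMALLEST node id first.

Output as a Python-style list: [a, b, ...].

Answer: [3, 0, 5, 2, 4, 1]

Derivation:
Old toposort: [3, 0, 2, 4, 1, 5]
Added edge: 5->2
Position of 5 (5) > position of 2 (2). Must reorder: 5 must now come before 2.
Run Kahn's algorithm (break ties by smallest node id):
  initial in-degrees: [1, 2, 2, 0, 3, 0]
  ready (indeg=0): [3, 5]
  pop 3: indeg[0]->0; indeg[1]->1; indeg[2]->1; indeg[4]->2 | ready=[0, 5] | order so far=[3]
  pop 0: indeg[4]->1 | ready=[5] | order so far=[3, 0]
  pop 5: indeg[2]->0 | ready=[2] | order so far=[3, 0, 5]
  pop 2: indeg[4]->0 | ready=[4] | order so far=[3, 0, 5, 2]
  pop 4: indeg[1]->0 | ready=[1] | order so far=[3, 0, 5, 2, 4]
  pop 1: no out-edges | ready=[] | order so far=[3, 0, 5, 2, 4, 1]
  Result: [3, 0, 5, 2, 4, 1]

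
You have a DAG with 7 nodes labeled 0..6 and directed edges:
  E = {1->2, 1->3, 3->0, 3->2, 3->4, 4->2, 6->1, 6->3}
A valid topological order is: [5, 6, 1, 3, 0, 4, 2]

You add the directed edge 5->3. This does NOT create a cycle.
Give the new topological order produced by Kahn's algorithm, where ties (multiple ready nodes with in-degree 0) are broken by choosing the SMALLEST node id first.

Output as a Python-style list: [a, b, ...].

Old toposort: [5, 6, 1, 3, 0, 4, 2]
Added edge: 5->3
Position of 5 (0) < position of 3 (3). Old order still valid.
Run Kahn's algorithm (break ties by smallest node id):
  initial in-degrees: [1, 1, 3, 3, 1, 0, 0]
  ready (indeg=0): [5, 6]
  pop 5: indeg[3]->2 | ready=[6] | order so far=[5]
  pop 6: indeg[1]->0; indeg[3]->1 | ready=[1] | order so far=[5, 6]
  pop 1: indeg[2]->2; indeg[3]->0 | ready=[3] | order so far=[5, 6, 1]
  pop 3: indeg[0]->0; indeg[2]->1; indeg[4]->0 | ready=[0, 4] | order so far=[5, 6, 1, 3]
  pop 0: no out-edges | ready=[4] | order so far=[5, 6, 1, 3, 0]
  pop 4: indeg[2]->0 | ready=[2] | order so far=[5, 6, 1, 3, 0, 4]
  pop 2: no out-edges | ready=[] | order so far=[5, 6, 1, 3, 0, 4, 2]
  Result: [5, 6, 1, 3, 0, 4, 2]

Answer: [5, 6, 1, 3, 0, 4, 2]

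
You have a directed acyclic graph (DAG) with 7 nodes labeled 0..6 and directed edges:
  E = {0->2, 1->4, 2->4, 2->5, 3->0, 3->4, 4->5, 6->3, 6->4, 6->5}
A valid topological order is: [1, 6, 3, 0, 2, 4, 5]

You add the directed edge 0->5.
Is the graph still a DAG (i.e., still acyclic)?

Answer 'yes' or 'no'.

Answer: yes

Derivation:
Given toposort: [1, 6, 3, 0, 2, 4, 5]
Position of 0: index 3; position of 5: index 6
New edge 0->5: forward
Forward edge: respects the existing order. Still a DAG, same toposort still valid.
Still a DAG? yes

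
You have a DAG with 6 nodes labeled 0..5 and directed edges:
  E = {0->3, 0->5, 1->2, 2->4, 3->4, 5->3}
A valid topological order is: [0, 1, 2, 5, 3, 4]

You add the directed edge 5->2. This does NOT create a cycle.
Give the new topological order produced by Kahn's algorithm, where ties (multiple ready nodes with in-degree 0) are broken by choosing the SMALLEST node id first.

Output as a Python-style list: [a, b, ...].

Old toposort: [0, 1, 2, 5, 3, 4]
Added edge: 5->2
Position of 5 (3) > position of 2 (2). Must reorder: 5 must now come before 2.
Run Kahn's algorithm (break ties by smallest node id):
  initial in-degrees: [0, 0, 2, 2, 2, 1]
  ready (indeg=0): [0, 1]
  pop 0: indeg[3]->1; indeg[5]->0 | ready=[1, 5] | order so far=[0]
  pop 1: indeg[2]->1 | ready=[5] | order so far=[0, 1]
  pop 5: indeg[2]->0; indeg[3]->0 | ready=[2, 3] | order so far=[0, 1, 5]
  pop 2: indeg[4]->1 | ready=[3] | order so far=[0, 1, 5, 2]
  pop 3: indeg[4]->0 | ready=[4] | order so far=[0, 1, 5, 2, 3]
  pop 4: no out-edges | ready=[] | order so far=[0, 1, 5, 2, 3, 4]
  Result: [0, 1, 5, 2, 3, 4]

Answer: [0, 1, 5, 2, 3, 4]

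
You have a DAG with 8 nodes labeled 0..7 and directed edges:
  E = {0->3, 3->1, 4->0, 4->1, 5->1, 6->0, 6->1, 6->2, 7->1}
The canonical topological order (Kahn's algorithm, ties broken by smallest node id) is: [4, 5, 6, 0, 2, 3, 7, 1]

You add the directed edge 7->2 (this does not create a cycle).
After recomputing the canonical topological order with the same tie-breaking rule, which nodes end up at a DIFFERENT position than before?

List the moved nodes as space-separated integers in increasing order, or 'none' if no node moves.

Answer: 1 2 3 7

Derivation:
Old toposort: [4, 5, 6, 0, 2, 3, 7, 1]
Added edge 7->2
Recompute Kahn (smallest-id tiebreak):
  initial in-degrees: [2, 5, 2, 1, 0, 0, 0, 0]
  ready (indeg=0): [4, 5, 6, 7]
  pop 4: indeg[0]->1; indeg[1]->4 | ready=[5, 6, 7] | order so far=[4]
  pop 5: indeg[1]->3 | ready=[6, 7] | order so far=[4, 5]
  pop 6: indeg[0]->0; indeg[1]->2; indeg[2]->1 | ready=[0, 7] | order so far=[4, 5, 6]
  pop 0: indeg[3]->0 | ready=[3, 7] | order so far=[4, 5, 6, 0]
  pop 3: indeg[1]->1 | ready=[7] | order so far=[4, 5, 6, 0, 3]
  pop 7: indeg[1]->0; indeg[2]->0 | ready=[1, 2] | order so far=[4, 5, 6, 0, 3, 7]
  pop 1: no out-edges | ready=[2] | order so far=[4, 5, 6, 0, 3, 7, 1]
  pop 2: no out-edges | ready=[] | order so far=[4, 5, 6, 0, 3, 7, 1, 2]
New canonical toposort: [4, 5, 6, 0, 3, 7, 1, 2]
Compare positions:
  Node 0: index 3 -> 3 (same)
  Node 1: index 7 -> 6 (moved)
  Node 2: index 4 -> 7 (moved)
  Node 3: index 5 -> 4 (moved)
  Node 4: index 0 -> 0 (same)
  Node 5: index 1 -> 1 (same)
  Node 6: index 2 -> 2 (same)
  Node 7: index 6 -> 5 (moved)
Nodes that changed position: 1 2 3 7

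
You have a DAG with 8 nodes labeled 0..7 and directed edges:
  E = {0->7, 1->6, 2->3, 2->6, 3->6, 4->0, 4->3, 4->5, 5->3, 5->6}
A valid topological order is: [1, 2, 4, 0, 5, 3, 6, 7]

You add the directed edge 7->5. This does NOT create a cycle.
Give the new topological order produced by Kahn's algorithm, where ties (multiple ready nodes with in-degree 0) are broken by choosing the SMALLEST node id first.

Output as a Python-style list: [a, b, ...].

Answer: [1, 2, 4, 0, 7, 5, 3, 6]

Derivation:
Old toposort: [1, 2, 4, 0, 5, 3, 6, 7]
Added edge: 7->5
Position of 7 (7) > position of 5 (4). Must reorder: 7 must now come before 5.
Run Kahn's algorithm (break ties by smallest node id):
  initial in-degrees: [1, 0, 0, 3, 0, 2, 4, 1]
  ready (indeg=0): [1, 2, 4]
  pop 1: indeg[6]->3 | ready=[2, 4] | order so far=[1]
  pop 2: indeg[3]->2; indeg[6]->2 | ready=[4] | order so far=[1, 2]
  pop 4: indeg[0]->0; indeg[3]->1; indeg[5]->1 | ready=[0] | order so far=[1, 2, 4]
  pop 0: indeg[7]->0 | ready=[7] | order so far=[1, 2, 4, 0]
  pop 7: indeg[5]->0 | ready=[5] | order so far=[1, 2, 4, 0, 7]
  pop 5: indeg[3]->0; indeg[6]->1 | ready=[3] | order so far=[1, 2, 4, 0, 7, 5]
  pop 3: indeg[6]->0 | ready=[6] | order so far=[1, 2, 4, 0, 7, 5, 3]
  pop 6: no out-edges | ready=[] | order so far=[1, 2, 4, 0, 7, 5, 3, 6]
  Result: [1, 2, 4, 0, 7, 5, 3, 6]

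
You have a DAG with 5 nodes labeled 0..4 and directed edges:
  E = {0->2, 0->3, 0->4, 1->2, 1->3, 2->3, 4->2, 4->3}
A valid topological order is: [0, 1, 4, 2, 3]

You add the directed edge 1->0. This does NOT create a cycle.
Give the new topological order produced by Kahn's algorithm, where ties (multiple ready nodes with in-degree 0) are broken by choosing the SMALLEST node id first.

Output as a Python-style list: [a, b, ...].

Old toposort: [0, 1, 4, 2, 3]
Added edge: 1->0
Position of 1 (1) > position of 0 (0). Must reorder: 1 must now come before 0.
Run Kahn's algorithm (break ties by smallest node id):
  initial in-degrees: [1, 0, 3, 4, 1]
  ready (indeg=0): [1]
  pop 1: indeg[0]->0; indeg[2]->2; indeg[3]->3 | ready=[0] | order so far=[1]
  pop 0: indeg[2]->1; indeg[3]->2; indeg[4]->0 | ready=[4] | order so far=[1, 0]
  pop 4: indeg[2]->0; indeg[3]->1 | ready=[2] | order so far=[1, 0, 4]
  pop 2: indeg[3]->0 | ready=[3] | order so far=[1, 0, 4, 2]
  pop 3: no out-edges | ready=[] | order so far=[1, 0, 4, 2, 3]
  Result: [1, 0, 4, 2, 3]

Answer: [1, 0, 4, 2, 3]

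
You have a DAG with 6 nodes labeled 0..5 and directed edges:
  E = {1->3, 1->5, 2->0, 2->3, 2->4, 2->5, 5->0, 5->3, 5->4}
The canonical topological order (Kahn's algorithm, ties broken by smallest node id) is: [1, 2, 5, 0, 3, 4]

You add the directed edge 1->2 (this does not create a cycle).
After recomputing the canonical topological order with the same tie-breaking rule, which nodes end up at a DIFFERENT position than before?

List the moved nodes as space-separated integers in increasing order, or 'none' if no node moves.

Old toposort: [1, 2, 5, 0, 3, 4]
Added edge 1->2
Recompute Kahn (smallest-id tiebreak):
  initial in-degrees: [2, 0, 1, 3, 2, 2]
  ready (indeg=0): [1]
  pop 1: indeg[2]->0; indeg[3]->2; indeg[5]->1 | ready=[2] | order so far=[1]
  pop 2: indeg[0]->1; indeg[3]->1; indeg[4]->1; indeg[5]->0 | ready=[5] | order so far=[1, 2]
  pop 5: indeg[0]->0; indeg[3]->0; indeg[4]->0 | ready=[0, 3, 4] | order so far=[1, 2, 5]
  pop 0: no out-edges | ready=[3, 4] | order so far=[1, 2, 5, 0]
  pop 3: no out-edges | ready=[4] | order so far=[1, 2, 5, 0, 3]
  pop 4: no out-edges | ready=[] | order so far=[1, 2, 5, 0, 3, 4]
New canonical toposort: [1, 2, 5, 0, 3, 4]
Compare positions:
  Node 0: index 3 -> 3 (same)
  Node 1: index 0 -> 0 (same)
  Node 2: index 1 -> 1 (same)
  Node 3: index 4 -> 4 (same)
  Node 4: index 5 -> 5 (same)
  Node 5: index 2 -> 2 (same)
Nodes that changed position: none

Answer: none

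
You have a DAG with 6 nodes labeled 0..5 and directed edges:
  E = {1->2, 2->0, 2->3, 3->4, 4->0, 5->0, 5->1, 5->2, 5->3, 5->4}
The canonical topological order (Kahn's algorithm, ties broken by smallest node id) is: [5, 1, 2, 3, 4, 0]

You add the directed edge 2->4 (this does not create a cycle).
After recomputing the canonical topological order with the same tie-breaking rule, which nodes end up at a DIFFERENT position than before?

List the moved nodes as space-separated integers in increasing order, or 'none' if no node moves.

Old toposort: [5, 1, 2, 3, 4, 0]
Added edge 2->4
Recompute Kahn (smallest-id tiebreak):
  initial in-degrees: [3, 1, 2, 2, 3, 0]
  ready (indeg=0): [5]
  pop 5: indeg[0]->2; indeg[1]->0; indeg[2]->1; indeg[3]->1; indeg[4]->2 | ready=[1] | order so far=[5]
  pop 1: indeg[2]->0 | ready=[2] | order so far=[5, 1]
  pop 2: indeg[0]->1; indeg[3]->0; indeg[4]->1 | ready=[3] | order so far=[5, 1, 2]
  pop 3: indeg[4]->0 | ready=[4] | order so far=[5, 1, 2, 3]
  pop 4: indeg[0]->0 | ready=[0] | order so far=[5, 1, 2, 3, 4]
  pop 0: no out-edges | ready=[] | order so far=[5, 1, 2, 3, 4, 0]
New canonical toposort: [5, 1, 2, 3, 4, 0]
Compare positions:
  Node 0: index 5 -> 5 (same)
  Node 1: index 1 -> 1 (same)
  Node 2: index 2 -> 2 (same)
  Node 3: index 3 -> 3 (same)
  Node 4: index 4 -> 4 (same)
  Node 5: index 0 -> 0 (same)
Nodes that changed position: none

Answer: none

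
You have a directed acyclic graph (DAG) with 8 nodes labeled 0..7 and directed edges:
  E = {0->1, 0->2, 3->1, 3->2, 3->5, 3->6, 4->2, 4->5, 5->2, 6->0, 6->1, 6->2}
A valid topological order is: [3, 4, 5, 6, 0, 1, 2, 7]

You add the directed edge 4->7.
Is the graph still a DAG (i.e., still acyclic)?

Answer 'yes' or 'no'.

Answer: yes

Derivation:
Given toposort: [3, 4, 5, 6, 0, 1, 2, 7]
Position of 4: index 1; position of 7: index 7
New edge 4->7: forward
Forward edge: respects the existing order. Still a DAG, same toposort still valid.
Still a DAG? yes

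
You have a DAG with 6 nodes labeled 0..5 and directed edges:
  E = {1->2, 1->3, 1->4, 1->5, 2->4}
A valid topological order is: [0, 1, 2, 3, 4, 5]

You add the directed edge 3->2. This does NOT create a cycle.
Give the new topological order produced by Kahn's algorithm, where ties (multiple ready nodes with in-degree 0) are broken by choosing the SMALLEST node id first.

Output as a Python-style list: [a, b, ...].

Answer: [0, 1, 3, 2, 4, 5]

Derivation:
Old toposort: [0, 1, 2, 3, 4, 5]
Added edge: 3->2
Position of 3 (3) > position of 2 (2). Must reorder: 3 must now come before 2.
Run Kahn's algorithm (break ties by smallest node id):
  initial in-degrees: [0, 0, 2, 1, 2, 1]
  ready (indeg=0): [0, 1]
  pop 0: no out-edges | ready=[1] | order so far=[0]
  pop 1: indeg[2]->1; indeg[3]->0; indeg[4]->1; indeg[5]->0 | ready=[3, 5] | order so far=[0, 1]
  pop 3: indeg[2]->0 | ready=[2, 5] | order so far=[0, 1, 3]
  pop 2: indeg[4]->0 | ready=[4, 5] | order so far=[0, 1, 3, 2]
  pop 4: no out-edges | ready=[5] | order so far=[0, 1, 3, 2, 4]
  pop 5: no out-edges | ready=[] | order so far=[0, 1, 3, 2, 4, 5]
  Result: [0, 1, 3, 2, 4, 5]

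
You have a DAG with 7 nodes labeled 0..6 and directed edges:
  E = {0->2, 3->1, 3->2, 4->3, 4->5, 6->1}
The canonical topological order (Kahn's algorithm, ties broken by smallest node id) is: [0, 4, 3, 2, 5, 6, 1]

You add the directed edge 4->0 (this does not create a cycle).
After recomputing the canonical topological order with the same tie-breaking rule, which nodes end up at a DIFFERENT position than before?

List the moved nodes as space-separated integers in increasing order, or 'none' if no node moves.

Answer: 0 4

Derivation:
Old toposort: [0, 4, 3, 2, 5, 6, 1]
Added edge 4->0
Recompute Kahn (smallest-id tiebreak):
  initial in-degrees: [1, 2, 2, 1, 0, 1, 0]
  ready (indeg=0): [4, 6]
  pop 4: indeg[0]->0; indeg[3]->0; indeg[5]->0 | ready=[0, 3, 5, 6] | order so far=[4]
  pop 0: indeg[2]->1 | ready=[3, 5, 6] | order so far=[4, 0]
  pop 3: indeg[1]->1; indeg[2]->0 | ready=[2, 5, 6] | order so far=[4, 0, 3]
  pop 2: no out-edges | ready=[5, 6] | order so far=[4, 0, 3, 2]
  pop 5: no out-edges | ready=[6] | order so far=[4, 0, 3, 2, 5]
  pop 6: indeg[1]->0 | ready=[1] | order so far=[4, 0, 3, 2, 5, 6]
  pop 1: no out-edges | ready=[] | order so far=[4, 0, 3, 2, 5, 6, 1]
New canonical toposort: [4, 0, 3, 2, 5, 6, 1]
Compare positions:
  Node 0: index 0 -> 1 (moved)
  Node 1: index 6 -> 6 (same)
  Node 2: index 3 -> 3 (same)
  Node 3: index 2 -> 2 (same)
  Node 4: index 1 -> 0 (moved)
  Node 5: index 4 -> 4 (same)
  Node 6: index 5 -> 5 (same)
Nodes that changed position: 0 4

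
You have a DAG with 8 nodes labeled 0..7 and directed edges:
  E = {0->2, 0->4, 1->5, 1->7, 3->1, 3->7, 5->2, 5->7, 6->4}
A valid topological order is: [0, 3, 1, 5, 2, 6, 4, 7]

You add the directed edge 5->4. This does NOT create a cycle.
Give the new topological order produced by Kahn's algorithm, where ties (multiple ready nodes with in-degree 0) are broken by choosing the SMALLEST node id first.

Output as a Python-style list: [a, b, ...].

Old toposort: [0, 3, 1, 5, 2, 6, 4, 7]
Added edge: 5->4
Position of 5 (3) < position of 4 (6). Old order still valid.
Run Kahn's algorithm (break ties by smallest node id):
  initial in-degrees: [0, 1, 2, 0, 3, 1, 0, 3]
  ready (indeg=0): [0, 3, 6]
  pop 0: indeg[2]->1; indeg[4]->2 | ready=[3, 6] | order so far=[0]
  pop 3: indeg[1]->0; indeg[7]->2 | ready=[1, 6] | order so far=[0, 3]
  pop 1: indeg[5]->0; indeg[7]->1 | ready=[5, 6] | order so far=[0, 3, 1]
  pop 5: indeg[2]->0; indeg[4]->1; indeg[7]->0 | ready=[2, 6, 7] | order so far=[0, 3, 1, 5]
  pop 2: no out-edges | ready=[6, 7] | order so far=[0, 3, 1, 5, 2]
  pop 6: indeg[4]->0 | ready=[4, 7] | order so far=[0, 3, 1, 5, 2, 6]
  pop 4: no out-edges | ready=[7] | order so far=[0, 3, 1, 5, 2, 6, 4]
  pop 7: no out-edges | ready=[] | order so far=[0, 3, 1, 5, 2, 6, 4, 7]
  Result: [0, 3, 1, 5, 2, 6, 4, 7]

Answer: [0, 3, 1, 5, 2, 6, 4, 7]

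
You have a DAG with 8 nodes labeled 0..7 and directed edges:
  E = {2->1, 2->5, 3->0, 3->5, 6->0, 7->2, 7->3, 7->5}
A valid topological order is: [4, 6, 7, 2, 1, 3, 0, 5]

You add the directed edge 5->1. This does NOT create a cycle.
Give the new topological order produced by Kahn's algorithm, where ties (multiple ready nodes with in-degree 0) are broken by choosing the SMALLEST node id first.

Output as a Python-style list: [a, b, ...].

Old toposort: [4, 6, 7, 2, 1, 3, 0, 5]
Added edge: 5->1
Position of 5 (7) > position of 1 (4). Must reorder: 5 must now come before 1.
Run Kahn's algorithm (break ties by smallest node id):
  initial in-degrees: [2, 2, 1, 1, 0, 3, 0, 0]
  ready (indeg=0): [4, 6, 7]
  pop 4: no out-edges | ready=[6, 7] | order so far=[4]
  pop 6: indeg[0]->1 | ready=[7] | order so far=[4, 6]
  pop 7: indeg[2]->0; indeg[3]->0; indeg[5]->2 | ready=[2, 3] | order so far=[4, 6, 7]
  pop 2: indeg[1]->1; indeg[5]->1 | ready=[3] | order so far=[4, 6, 7, 2]
  pop 3: indeg[0]->0; indeg[5]->0 | ready=[0, 5] | order so far=[4, 6, 7, 2, 3]
  pop 0: no out-edges | ready=[5] | order so far=[4, 6, 7, 2, 3, 0]
  pop 5: indeg[1]->0 | ready=[1] | order so far=[4, 6, 7, 2, 3, 0, 5]
  pop 1: no out-edges | ready=[] | order so far=[4, 6, 7, 2, 3, 0, 5, 1]
  Result: [4, 6, 7, 2, 3, 0, 5, 1]

Answer: [4, 6, 7, 2, 3, 0, 5, 1]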